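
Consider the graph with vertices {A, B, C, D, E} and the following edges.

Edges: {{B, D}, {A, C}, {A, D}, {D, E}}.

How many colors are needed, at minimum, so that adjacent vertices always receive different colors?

2

A and C are adjacent, so at least 2 colors are needed.
A valid assignment using 2 colors: A=blue, B=blue, C=red, D=red, E=blue. Every edge joins two different colors.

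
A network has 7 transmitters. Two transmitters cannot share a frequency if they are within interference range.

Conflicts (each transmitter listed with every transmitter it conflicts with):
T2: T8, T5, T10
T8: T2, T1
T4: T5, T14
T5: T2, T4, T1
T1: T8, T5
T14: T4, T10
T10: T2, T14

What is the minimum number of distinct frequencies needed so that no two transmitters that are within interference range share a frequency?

The cycle T14-T4-T5-T2-T10-T14 has odd length 5, so it cannot be 2-colored; at least 3 frequencies are needed.
A valid assignment using 3 frequencies: T2=2, T8=1, T4=2, T5=1, T1=2, T14=3, T10=1. No two conflicting transmitters share a frequency.

3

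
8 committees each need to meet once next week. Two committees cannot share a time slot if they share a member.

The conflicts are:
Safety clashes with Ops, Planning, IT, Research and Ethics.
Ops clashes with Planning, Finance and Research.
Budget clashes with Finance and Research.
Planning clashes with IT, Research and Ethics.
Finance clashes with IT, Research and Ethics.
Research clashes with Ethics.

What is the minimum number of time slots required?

Safety, Planning, Research, Ethics are mutually in conflict, so at least 4 time slots are needed.
4 time slots suffice: time slot 1 → {IT, Research}; time slot 2 → {Planning, Finance}; time slot 3 → {Safety, Budget}; time slot 4 → {Ops, Ethics}. No two conflicting committees share a time slot.

4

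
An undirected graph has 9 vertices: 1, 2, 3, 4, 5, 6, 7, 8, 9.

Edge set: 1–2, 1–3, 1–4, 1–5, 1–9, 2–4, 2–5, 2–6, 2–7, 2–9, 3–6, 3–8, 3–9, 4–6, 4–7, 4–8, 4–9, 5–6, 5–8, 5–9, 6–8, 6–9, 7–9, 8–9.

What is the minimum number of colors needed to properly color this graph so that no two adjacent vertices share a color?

2, 5, 6, 9 form a clique, so at least 4 colors are needed.
4 colors suffice: 1=blue, 2=green, 3=yellow, 4=yellow, 5=yellow, 6=blue, 7=blue, 8=green, 9=red. No two adjacent vertices share a color.

4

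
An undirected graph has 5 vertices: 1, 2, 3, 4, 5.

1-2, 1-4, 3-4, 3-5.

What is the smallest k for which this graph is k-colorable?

2

1 and 2 are adjacent, so at least 2 colors are needed.
2 colors suffice: color a → {1, 3}; color b → {2, 4, 5}. Every edge joins two different colors.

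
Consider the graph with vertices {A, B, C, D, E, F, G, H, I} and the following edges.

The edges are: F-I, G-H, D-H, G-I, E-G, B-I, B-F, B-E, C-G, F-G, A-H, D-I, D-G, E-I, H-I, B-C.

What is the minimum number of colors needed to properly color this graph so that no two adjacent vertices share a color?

4

D, G, H, I are pairwise adjacent (a clique of size 4), so at least 4 colors are needed.
4 colors suffice: color red → {A, B, G}; color blue → {C, I}; color green → {E, F, H}; color yellow → {D}. No two adjacent vertices share a color.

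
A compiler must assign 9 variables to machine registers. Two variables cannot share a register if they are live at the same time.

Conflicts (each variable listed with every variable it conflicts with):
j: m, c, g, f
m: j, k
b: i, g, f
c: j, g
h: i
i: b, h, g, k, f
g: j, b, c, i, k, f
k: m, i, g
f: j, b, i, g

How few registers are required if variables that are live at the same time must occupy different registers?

b, i, g, f all conflict with each other, so at least 4 registers are needed.
4 registers suffice: register 1 → {m, h, g}; register 2 → {j, i}; register 3 → {c, k, f}; register 4 → {b}. Every pair that conflicts lands in different registers.

4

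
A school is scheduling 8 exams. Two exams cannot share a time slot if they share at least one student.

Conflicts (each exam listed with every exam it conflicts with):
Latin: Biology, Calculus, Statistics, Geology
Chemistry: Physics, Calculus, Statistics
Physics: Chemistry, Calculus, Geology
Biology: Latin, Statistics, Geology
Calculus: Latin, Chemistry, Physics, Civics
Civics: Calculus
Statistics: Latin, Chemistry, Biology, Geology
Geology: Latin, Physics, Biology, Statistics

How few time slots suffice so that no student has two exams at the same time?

4

Latin, Biology, Statistics, Geology all conflict with each other, so at least 4 time slots are needed.
Using 4 time slots: Latin=1, Chemistry=4, Physics=1, Biology=4, Calculus=2, Civics=1, Statistics=3, Geology=2. Each listed conflict is separated.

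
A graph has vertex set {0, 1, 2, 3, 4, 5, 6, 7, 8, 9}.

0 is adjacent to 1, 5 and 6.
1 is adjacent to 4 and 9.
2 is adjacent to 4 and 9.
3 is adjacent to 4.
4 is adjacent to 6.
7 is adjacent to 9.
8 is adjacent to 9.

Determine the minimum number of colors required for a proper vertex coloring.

1 and 4 are adjacent, so at least 2 colors are needed.
2 colors suffice: color red → {0, 4, 9}; color blue → {1, 2, 3, 5, 6, 7, 8}. Every edge joins two different colors.

2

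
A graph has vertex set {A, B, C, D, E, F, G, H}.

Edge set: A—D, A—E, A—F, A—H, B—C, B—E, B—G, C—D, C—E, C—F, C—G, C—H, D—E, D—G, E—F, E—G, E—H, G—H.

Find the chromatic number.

4

C, E, G, H are pairwise adjacent (a clique of size 4), so at least 4 colors are needed.
4 colors suffice: color 1 → {E}; color 2 → {A, C}; color 3 → {F, G}; color 4 → {B, D, H}. Every edge joins two different colors.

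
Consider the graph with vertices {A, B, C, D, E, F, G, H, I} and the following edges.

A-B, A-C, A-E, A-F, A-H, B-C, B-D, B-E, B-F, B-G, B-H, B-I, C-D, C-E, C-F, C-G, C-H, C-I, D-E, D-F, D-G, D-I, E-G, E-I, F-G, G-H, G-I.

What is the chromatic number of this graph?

B, C, D, E, G, I are mutually adjacent (a clique of size 6), so at least 6 colors are needed.
6 colors suffice: A=3, B=2, C=1, D=4, E=5, F=5, G=3, H=4, I=6. Every edge joins two different colors.

6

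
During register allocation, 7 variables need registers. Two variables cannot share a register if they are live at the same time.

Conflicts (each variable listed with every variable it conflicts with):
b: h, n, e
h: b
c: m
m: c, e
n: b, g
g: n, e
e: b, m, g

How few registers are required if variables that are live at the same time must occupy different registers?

2

b and n conflict, so at least 2 registers are needed.
2 registers suffice: b=1, h=2, c=2, m=1, n=2, g=1, e=2. No two conflicting variables share a register.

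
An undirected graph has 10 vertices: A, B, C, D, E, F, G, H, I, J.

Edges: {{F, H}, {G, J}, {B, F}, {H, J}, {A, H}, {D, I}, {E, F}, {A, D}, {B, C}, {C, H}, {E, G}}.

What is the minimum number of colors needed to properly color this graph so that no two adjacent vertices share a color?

The cycle H-J-G-E-F-H has odd length 5, so it cannot be 2-colored; at least 3 colors are needed.
3 colors suffice: color 1 → {B, D, G, H}; color 2 → {A, C, F, I, J}; color 3 → {E}. No two adjacent vertices share a color.

3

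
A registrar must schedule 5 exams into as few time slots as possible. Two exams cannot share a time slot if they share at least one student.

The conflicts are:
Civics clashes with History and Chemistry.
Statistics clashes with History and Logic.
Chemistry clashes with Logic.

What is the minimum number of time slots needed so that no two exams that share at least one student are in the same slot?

The cycle Chemistry-Logic-Statistics-History-Civics-Chemistry has odd length 5, so it cannot be 2-colored; at least 3 time slots are needed.
3 time slots suffice: Civics=3, Statistics=1, History=2, Chemistry=1, Logic=2. Every pair that conflicts lands in different time slots.

3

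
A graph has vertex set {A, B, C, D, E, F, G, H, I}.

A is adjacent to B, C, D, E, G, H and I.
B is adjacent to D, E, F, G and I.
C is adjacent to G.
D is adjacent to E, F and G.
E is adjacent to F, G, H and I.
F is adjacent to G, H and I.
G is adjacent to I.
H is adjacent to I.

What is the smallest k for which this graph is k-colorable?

B, D, E, F, G are mutually adjacent (a clique of size 5), so at least 5 colors are needed.
5 colors suffice: color 1 → {G, H}; color 2 → {A, F}; color 3 → {C, E}; color 4 → {B}; color 5 → {D, I}. Every edge joins two different colors.

5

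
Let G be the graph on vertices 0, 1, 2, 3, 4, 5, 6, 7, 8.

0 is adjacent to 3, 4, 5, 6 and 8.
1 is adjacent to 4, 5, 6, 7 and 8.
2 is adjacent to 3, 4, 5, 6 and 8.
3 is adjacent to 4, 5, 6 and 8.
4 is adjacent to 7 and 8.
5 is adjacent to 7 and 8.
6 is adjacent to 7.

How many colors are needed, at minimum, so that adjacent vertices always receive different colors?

2, 3, 5, 8 are pairwise adjacent (a clique of size 4), so at least 4 colors are needed.
A valid assignment using 4 colors: 0=yellow, 1=green, 2=yellow, 3=green, 4=blue, 5=blue, 6=red, 7=yellow, 8=red. No two adjacent vertices share a color.

4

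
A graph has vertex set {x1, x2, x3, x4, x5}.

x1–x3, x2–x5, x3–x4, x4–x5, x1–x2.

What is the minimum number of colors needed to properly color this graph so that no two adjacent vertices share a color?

The cycle x1-x2-x5-x4-x3-x1 has odd length 5, so it cannot be 2-colored; at least 3 colors are needed.
3 colors suffice: color 1 → {x3, x5}; color 2 → {x1, x4}; color 3 → {x2}. Every edge joins two different colors.

3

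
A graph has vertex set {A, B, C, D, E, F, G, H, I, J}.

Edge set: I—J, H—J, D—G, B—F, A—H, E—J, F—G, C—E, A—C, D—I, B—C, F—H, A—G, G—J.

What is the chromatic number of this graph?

3

The cycle C-A-G-F-B-C has odd length 5, so it cannot be 2-colored; at least 3 colors are needed.
3 colors suffice: A=3, B=2, C=1, D=1, E=2, F=1, G=2, H=2, I=2, J=1. Each edge has distinct colors on its endpoints.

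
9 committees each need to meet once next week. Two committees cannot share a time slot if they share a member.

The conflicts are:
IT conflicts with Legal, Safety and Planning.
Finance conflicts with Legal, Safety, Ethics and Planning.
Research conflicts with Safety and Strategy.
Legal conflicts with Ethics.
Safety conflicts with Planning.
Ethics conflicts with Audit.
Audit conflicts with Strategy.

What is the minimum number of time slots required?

Finance, Legal, Ethics all conflict with each other, so at least 3 time slots are needed.
3 time slots suffice: IT=1, Finance=1, Research=1, Legal=3, Safety=2, Ethics=2, Audit=1, Planning=3, Strategy=2. Every pair that conflicts lands in different time slots.

3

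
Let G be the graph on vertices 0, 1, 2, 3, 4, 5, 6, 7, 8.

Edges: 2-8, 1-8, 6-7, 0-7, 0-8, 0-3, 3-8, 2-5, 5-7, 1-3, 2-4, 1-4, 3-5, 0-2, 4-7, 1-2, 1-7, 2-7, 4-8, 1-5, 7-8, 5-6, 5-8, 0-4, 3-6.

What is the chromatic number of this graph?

0, 2, 4, 7, 8 form a clique, so at least 5 colors are needed.
5 colors suffice: color red → {6, 8}; color blue → {3, 7}; color green → {2}; color yellow → {4, 5}; color purple → {0, 1}. No two adjacent vertices share a color.

5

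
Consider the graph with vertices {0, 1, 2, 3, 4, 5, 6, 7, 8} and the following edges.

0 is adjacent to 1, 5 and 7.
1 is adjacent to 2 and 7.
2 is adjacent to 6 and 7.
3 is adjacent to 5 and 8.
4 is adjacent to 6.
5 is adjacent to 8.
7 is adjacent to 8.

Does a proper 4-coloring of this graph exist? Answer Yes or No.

The chromatic number is 3. 0, 1, 7 form a triangle, so at least 3 colors are needed.
A valid assignment using 3 colors: 0=b, 1=c, 2=b, 3=c, 4=b, 5=a, 6=a, 7=a, 8=b.
Since 4 ≥ 3, a proper 4-coloring certainly exists.

Yes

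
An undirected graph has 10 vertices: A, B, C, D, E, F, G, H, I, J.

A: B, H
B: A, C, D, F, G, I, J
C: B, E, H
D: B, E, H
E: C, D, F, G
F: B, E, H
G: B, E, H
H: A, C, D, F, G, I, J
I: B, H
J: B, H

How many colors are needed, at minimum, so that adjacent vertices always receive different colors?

D and H are adjacent, so at least 2 colors are needed.
2 colors suffice: color 1 → {B, E, H}; color 2 → {A, C, D, F, G, I, J}. No two adjacent vertices share a color.

2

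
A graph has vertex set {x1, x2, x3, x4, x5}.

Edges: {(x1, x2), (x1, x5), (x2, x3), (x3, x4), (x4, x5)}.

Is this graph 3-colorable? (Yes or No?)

Yes

The chromatic number is 3. The cycle x1-x2-x3-x4-x5-x1 has odd length 5, so it cannot be 2-colored; at least 3 colors are needed.
3 colors suffice: x1=3, x2=2, x3=1, x4=2, x5=1.
That is already a proper 3-coloring.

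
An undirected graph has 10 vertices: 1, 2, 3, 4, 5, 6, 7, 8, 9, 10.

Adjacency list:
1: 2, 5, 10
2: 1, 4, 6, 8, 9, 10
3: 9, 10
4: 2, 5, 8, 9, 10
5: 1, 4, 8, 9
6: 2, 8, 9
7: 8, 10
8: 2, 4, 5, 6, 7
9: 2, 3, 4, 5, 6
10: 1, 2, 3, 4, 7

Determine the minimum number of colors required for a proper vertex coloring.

4, 5, 8 are pairwise adjacent, so at least 3 colors are needed.
3 colors suffice: color red → {2, 3, 5, 7}; color blue → {1, 4, 6}; color green → {8, 9, 10}. No two adjacent vertices share a color.

3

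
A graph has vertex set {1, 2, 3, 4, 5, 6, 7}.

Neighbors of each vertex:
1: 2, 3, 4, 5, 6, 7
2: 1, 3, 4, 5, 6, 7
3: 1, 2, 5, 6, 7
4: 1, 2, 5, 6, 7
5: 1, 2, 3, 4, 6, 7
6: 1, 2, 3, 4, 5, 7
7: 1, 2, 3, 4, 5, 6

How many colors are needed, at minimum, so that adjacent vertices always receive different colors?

6

1, 2, 4, 5, 6, 7 are mutually adjacent (a clique of size 6), so at least 6 colors are needed.
A valid assignment using 6 colors: 1=purple, 2=red, 3=orange, 4=orange, 5=yellow, 6=blue, 7=green. Every edge joins two different colors.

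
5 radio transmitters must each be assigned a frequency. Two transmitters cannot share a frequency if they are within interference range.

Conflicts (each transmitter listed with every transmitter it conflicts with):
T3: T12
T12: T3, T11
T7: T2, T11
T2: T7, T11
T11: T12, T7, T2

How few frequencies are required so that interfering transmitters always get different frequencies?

3

T7, T2, T11 are mutually in conflict, so at least 3 frequencies are needed.
A valid assignment using 3 frequencies: T3=1, T12=2, T7=2, T2=3, T11=1. No two conflicting transmitters share a frequency.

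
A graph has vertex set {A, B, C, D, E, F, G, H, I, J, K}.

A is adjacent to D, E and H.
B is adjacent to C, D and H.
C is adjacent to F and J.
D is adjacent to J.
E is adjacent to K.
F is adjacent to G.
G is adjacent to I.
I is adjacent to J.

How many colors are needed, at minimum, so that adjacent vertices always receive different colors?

The cycle C-F-G-I-J-C has odd length 5, so it cannot be 2-colored; at least 3 colors are needed.
3 colors suffice: color red → {C, D, E, G, H}; color blue → {A, B, F, J, K}; color green → {I}. Every edge joins two different colors.

3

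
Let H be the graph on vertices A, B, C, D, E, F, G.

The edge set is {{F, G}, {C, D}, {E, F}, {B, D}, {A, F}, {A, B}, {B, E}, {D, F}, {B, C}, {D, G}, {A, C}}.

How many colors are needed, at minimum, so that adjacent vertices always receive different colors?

D, F, G form a triangle, so at least 3 colors are needed.
3 colors suffice: A=2, B=1, C=3, D=2, E=2, F=1, G=3. Every edge joins two different colors.

3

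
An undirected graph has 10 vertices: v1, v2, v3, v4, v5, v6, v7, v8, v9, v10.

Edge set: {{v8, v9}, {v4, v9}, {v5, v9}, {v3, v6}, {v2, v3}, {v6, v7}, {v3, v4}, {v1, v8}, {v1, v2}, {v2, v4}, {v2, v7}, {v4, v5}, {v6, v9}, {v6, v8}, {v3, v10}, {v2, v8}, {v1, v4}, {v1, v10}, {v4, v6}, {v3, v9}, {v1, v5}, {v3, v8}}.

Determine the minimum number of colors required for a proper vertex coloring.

4

v3, v4, v6, v9 are mutually adjacent (a clique of size 4), so at least 4 colors are needed.
4 colors suffice: color red → {v4, v7, v8, v10}; color blue → {v1, v3}; color green → {v2, v5, v6}; color yellow → {v9}. Each edge has distinct colors on its endpoints.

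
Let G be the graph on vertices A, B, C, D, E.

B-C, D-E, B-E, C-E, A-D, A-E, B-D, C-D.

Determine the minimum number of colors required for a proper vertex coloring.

B, C, D, E are mutually adjacent (a clique of size 4), so at least 4 colors are needed.
4 colors suffice: A=3, B=4, C=3, D=2, E=1. Each edge has distinct colors on its endpoints.

4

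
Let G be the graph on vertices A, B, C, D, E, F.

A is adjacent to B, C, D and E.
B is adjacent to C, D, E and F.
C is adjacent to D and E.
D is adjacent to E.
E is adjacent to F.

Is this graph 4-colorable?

A, B, C, D, E are pairwise adjacent (a clique of size 5), so at least 5 colors are needed.
So 4 colors are not enough.

No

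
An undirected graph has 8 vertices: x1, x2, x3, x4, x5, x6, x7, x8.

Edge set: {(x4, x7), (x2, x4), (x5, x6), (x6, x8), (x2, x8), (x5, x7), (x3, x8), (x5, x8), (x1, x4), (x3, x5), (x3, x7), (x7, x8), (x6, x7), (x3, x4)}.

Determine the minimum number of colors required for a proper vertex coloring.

x5, x6, x7, x8 are mutually adjacent (a clique of size 4), so at least 4 colors are needed.
4 colors suffice: color red → {x4, x8}; color blue → {x1, x2, x7}; color green → {x3, x6}; color yellow → {x5}. Each edge has distinct colors on its endpoints.

4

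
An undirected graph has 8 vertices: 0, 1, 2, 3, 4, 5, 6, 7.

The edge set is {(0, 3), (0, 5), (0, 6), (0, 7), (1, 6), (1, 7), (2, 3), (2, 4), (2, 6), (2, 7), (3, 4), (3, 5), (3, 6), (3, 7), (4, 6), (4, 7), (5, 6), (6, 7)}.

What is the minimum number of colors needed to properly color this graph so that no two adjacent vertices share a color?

5

2, 3, 4, 6, 7 form a clique, so at least 5 colors are needed.
A valid assignment using 5 colors: 0=yellow, 1=green, 2=purple, 3=green, 4=yellow, 5=blue, 6=red, 7=blue. No two adjacent vertices share a color.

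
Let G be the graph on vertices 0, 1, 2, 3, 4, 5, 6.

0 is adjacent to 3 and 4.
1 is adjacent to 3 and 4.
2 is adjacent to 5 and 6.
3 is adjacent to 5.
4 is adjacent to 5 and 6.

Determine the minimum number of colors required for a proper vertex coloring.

2

4 and 5 are adjacent, so at least 2 colors are needed.
2 colors suffice: color red → {2, 3, 4}; color blue → {0, 1, 5, 6}. Each edge has distinct colors on its endpoints.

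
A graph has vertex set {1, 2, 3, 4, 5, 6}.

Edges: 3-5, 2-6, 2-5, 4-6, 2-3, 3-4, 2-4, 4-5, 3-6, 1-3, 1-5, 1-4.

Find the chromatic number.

4

2, 3, 4, 6 are mutually adjacent (a clique of size 4), so at least 4 colors are needed.
4 colors suffice: color red → {4}; color blue → {3}; color green → {1, 2}; color yellow → {5, 6}. Each edge has distinct colors on its endpoints.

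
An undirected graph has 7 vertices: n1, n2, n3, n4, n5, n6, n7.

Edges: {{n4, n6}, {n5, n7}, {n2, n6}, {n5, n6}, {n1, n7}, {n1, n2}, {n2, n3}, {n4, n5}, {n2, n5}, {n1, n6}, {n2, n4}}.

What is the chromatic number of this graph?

n2, n4, n5, n6 are pairwise adjacent (a clique of size 4), so at least 4 colors are needed.
4 colors suffice: color red → {n2, n7}; color blue → {n3, n6}; color green → {n1, n5}; color yellow → {n4}. Every edge joins two different colors.

4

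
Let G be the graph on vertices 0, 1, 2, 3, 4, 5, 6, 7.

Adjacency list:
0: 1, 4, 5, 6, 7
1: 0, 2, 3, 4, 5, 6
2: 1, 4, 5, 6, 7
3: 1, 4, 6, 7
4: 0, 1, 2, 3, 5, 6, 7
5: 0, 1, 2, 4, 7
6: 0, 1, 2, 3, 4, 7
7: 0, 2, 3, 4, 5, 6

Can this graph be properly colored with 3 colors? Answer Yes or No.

0, 1, 4, 6 are pairwise adjacent (a clique of size 4), so at least 4 colors are needed.
So 3 colors are not enough.

No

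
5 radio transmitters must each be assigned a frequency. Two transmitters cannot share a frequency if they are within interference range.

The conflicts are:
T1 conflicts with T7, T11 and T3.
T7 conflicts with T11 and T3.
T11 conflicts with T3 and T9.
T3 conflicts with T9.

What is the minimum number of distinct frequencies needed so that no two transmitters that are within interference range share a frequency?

T1, T7, T11, T3 pairwise conflict, so at least 4 frequencies are needed.
4 frequencies suffice: frequency 1 → {T11}; frequency 2 → {T3}; frequency 3 → {T7, T9}; frequency 4 → {T1}. Each listed conflict is separated.

4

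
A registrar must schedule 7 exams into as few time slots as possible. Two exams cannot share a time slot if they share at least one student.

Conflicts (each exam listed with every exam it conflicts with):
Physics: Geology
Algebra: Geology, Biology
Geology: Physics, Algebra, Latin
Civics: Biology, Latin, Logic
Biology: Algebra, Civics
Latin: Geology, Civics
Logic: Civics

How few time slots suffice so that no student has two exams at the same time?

The cycle Civics-Latin-Geology-Algebra-Biology-Civics has odd length 5, so it cannot be 2-colored; at least 3 time slots are needed.
3 time slots suffice: time slot 1 → {Geology, Civics}; time slot 2 → {Physics, Algebra, Latin, Logic}; time slot 3 → {Biology}. Every pair that conflicts lands in different time slots.

3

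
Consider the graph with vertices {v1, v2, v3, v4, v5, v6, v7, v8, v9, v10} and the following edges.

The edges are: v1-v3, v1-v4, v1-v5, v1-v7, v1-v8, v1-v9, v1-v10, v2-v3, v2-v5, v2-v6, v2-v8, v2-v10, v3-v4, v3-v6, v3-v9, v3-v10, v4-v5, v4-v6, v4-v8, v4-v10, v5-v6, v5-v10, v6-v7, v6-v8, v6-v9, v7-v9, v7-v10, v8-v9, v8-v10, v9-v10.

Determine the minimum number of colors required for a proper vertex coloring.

4

v1, v7, v9, v10 are pairwise adjacent (a clique of size 4), so at least 4 colors are needed.
4 colors suffice: color 1 → {v6, v10}; color 2 → {v1, v2}; color 3 → {v3, v5, v7, v8}; color 4 → {v4, v9}. No two adjacent vertices share a color.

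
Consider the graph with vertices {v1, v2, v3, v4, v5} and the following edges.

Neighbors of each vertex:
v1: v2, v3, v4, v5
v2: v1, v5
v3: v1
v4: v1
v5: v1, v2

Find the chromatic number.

v1, v2, v5 form a triangle, so at least 3 colors are needed.
3 colors suffice: color 1 → {v1}; color 2 → {v2, v3, v4}; color 3 → {v5}. Each edge has distinct colors on its endpoints.

3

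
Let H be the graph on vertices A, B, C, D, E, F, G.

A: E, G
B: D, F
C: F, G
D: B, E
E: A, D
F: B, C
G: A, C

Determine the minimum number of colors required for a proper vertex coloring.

3

The cycle D-B-F-C-G-A-E-D has odd length 7, so it cannot be 2-colored; at least 3 colors are needed.
3 colors suffice: color 1 → {A, B, C}; color 2 → {E, F, G}; color 3 → {D}. Each edge has distinct colors on its endpoints.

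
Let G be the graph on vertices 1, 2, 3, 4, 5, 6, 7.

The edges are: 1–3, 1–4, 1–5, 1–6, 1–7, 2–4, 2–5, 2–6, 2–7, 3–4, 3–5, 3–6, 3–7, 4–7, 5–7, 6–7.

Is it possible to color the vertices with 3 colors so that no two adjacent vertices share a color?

1, 3, 6, 7 are mutually adjacent (a clique of size 4), so at least 4 colors are needed.
So 3 colors are not enough.

No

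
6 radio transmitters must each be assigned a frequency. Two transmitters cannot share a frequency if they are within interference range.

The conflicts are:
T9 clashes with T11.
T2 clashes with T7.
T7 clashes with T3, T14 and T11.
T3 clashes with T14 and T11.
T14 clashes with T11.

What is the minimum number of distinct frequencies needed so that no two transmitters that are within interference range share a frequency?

T7, T3, T14, T11 pairwise conflict, so at least 4 frequencies are needed.
4 frequencies suffice: frequency 1 → {T9, T7}; frequency 2 → {T2, T11}; frequency 3 → {T14}; frequency 4 → {T3}. Each listed conflict is separated.

4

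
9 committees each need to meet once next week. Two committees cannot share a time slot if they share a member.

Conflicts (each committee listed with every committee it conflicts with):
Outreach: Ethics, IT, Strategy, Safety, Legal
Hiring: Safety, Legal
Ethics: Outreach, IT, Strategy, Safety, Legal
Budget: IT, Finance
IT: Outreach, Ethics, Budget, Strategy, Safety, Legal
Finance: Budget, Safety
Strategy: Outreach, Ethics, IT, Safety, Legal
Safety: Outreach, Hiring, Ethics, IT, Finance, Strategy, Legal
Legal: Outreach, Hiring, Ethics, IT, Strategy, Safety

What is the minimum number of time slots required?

Outreach, Ethics, IT, Strategy, Safety, Legal are mutually in conflict, so at least 6 time slots are needed.
6 time slots suffice: time slot 1 → {Budget, Safety}; time slot 2 → {Hiring, IT, Finance}; time slot 3 → {Legal}; time slot 4 → {Outreach}; time slot 5 → {Ethics}; time slot 6 → {Strategy}. No two conflicting committees share a time slot.

6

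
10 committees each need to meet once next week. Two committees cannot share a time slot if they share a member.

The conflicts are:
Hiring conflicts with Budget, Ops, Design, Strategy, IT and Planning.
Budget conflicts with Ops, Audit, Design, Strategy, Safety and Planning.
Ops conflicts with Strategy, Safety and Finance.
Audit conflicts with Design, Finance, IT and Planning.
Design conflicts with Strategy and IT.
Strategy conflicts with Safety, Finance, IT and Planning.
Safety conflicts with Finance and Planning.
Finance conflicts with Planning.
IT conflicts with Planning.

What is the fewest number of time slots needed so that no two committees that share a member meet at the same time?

4

Hiring, Budget, Strategy, Planning are mutually in conflict, so at least 4 time slots are needed.
4 time slots suffice: Hiring=4, Budget=2, Ops=3, Audit=1, Design=3, Strategy=1, Safety=4, Finance=2, IT=2, Planning=3. Each listed conflict is separated.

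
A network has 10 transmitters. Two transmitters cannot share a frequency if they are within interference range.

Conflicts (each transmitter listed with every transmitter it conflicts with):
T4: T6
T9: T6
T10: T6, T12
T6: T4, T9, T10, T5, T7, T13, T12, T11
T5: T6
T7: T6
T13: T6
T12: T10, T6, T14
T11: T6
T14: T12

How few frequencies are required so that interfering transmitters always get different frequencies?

T10, T6, T12 are mutually in conflict, so at least 3 frequencies are needed.
3 frequencies suffice: frequency 1 → {T6, T14}; frequency 2 → {T4, T9, T5, T7, T13, T12, T11}; frequency 3 → {T10}. Every pair that conflicts lands in different frequencies.

3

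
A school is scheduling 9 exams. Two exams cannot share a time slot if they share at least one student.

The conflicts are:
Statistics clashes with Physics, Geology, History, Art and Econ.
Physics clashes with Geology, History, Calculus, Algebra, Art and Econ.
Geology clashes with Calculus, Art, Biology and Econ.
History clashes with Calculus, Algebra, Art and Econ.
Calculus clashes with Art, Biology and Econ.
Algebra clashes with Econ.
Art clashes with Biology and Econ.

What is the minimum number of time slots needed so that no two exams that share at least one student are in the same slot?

Physics, History, Calculus, Art, Econ pairwise conflict, so at least 5 time slots are needed.
5 time slots suffice: time slot 1 → {Physics, Biology}; time slot 2 → {Algebra, Art}; time slot 3 → {Econ}; time slot 4 → {Geology, History}; time slot 5 → {Statistics, Calculus}. Every pair that conflicts lands in different time slots.

5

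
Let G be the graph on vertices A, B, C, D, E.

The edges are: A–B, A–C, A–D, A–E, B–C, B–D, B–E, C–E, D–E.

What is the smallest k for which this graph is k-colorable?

A, B, C, E are pairwise adjacent (a clique of size 4), so at least 4 colors are needed.
4 colors suffice: color 1 → {A}; color 2 → {E}; color 3 → {B}; color 4 → {C, D}. No two adjacent vertices share a color.

4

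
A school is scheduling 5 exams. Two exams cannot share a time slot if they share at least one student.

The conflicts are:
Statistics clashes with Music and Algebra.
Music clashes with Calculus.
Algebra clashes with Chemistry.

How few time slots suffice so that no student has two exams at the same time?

Algebra and Chemistry conflict, so at least 2 time slots are needed.
2 time slots suffice: time slot 1 → {Music, Algebra}; time slot 2 → {Statistics, Calculus, Chemistry}. Each listed conflict is separated.

2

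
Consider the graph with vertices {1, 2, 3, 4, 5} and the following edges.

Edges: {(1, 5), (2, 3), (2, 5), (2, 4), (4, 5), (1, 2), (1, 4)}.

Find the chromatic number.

4

1, 2, 4, 5 are mutually adjacent (a clique of size 4), so at least 4 colors are needed.
4 colors suffice: color red → {2}; color blue → {3, 5}; color green → {1}; color yellow → {4}. Each edge has distinct colors on its endpoints.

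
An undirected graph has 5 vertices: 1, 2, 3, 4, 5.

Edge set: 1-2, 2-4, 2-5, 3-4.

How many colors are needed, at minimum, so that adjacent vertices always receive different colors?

2

3 and 4 are adjacent, so at least 2 colors are needed.
2 colors suffice: color a → {2, 3}; color b → {1, 4, 5}. No two adjacent vertices share a color.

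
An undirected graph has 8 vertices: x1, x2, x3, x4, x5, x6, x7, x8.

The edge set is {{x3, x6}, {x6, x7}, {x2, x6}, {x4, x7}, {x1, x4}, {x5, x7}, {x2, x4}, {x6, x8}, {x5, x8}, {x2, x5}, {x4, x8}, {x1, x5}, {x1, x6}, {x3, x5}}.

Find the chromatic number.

2

x5 and x7 are adjacent, so at least 2 colors are needed.
2 colors suffice: color 1 → {x4, x5, x6}; color 2 → {x1, x2, x3, x7, x8}. No two adjacent vertices share a color.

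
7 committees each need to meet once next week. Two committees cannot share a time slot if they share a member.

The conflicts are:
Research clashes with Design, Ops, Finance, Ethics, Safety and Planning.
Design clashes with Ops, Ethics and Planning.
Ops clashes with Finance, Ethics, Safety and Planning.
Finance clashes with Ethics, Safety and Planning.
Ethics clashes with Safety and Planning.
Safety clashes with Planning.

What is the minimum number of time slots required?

6

Research, Ops, Finance, Ethics, Safety, Planning all conflict with each other, so at least 6 time slots are needed.
6 time slots suffice: time slot 1 → {Ethics}; time slot 2 → {Ops}; time slot 3 → {Research}; time slot 4 → {Planning}; time slot 5 → {Design, Finance}; time slot 6 → {Safety}. No two conflicting committees share a time slot.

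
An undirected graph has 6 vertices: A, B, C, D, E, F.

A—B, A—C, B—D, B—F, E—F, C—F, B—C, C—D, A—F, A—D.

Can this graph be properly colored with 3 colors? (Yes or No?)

No

A, B, C, F are mutually adjacent (a clique of size 4), so at least 4 colors are needed.
So 3 colors are not enough.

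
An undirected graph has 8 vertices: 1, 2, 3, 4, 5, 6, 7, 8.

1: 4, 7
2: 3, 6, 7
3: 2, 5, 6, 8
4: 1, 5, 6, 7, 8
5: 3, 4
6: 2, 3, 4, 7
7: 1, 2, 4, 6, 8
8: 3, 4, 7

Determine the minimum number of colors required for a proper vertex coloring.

2, 3, 6 form a triangle, so at least 3 colors are needed.
3 colors suffice: color a → {3, 7}; color b → {2, 4}; color c → {1, 5, 6, 8}. Every edge joins two different colors.

3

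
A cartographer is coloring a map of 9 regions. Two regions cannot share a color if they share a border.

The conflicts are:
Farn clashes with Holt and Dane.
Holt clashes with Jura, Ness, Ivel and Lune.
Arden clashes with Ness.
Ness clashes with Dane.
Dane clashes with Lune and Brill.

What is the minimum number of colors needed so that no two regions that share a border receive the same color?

2

Farn and Holt conflict, so at least 2 colors are needed.
A valid assignment using 2 colors: Farn=2, Holt=1, Jura=2, Arden=1, Ness=2, Ivel=2, Dane=1, Lune=2, Brill=2. Each listed conflict is separated.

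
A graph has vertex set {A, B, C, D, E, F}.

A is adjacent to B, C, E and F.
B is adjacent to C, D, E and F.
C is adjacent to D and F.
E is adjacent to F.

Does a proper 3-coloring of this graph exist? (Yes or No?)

No

A, B, C, F form a clique, so at least 4 colors are needed.
So 3 colors are not enough.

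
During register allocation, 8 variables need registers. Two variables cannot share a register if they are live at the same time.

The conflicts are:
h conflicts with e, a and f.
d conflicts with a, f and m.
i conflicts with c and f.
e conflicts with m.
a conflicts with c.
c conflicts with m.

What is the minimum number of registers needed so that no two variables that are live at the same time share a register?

3

The cycle f-h-a-c-i-f has odd length 5, so it cannot be 2-colored; at least 3 registers are needed.
Using 3 registers: h=2, d=2, i=3, e=3, a=1, c=2, f=1, m=1. Every pair that conflicts lands in different registers.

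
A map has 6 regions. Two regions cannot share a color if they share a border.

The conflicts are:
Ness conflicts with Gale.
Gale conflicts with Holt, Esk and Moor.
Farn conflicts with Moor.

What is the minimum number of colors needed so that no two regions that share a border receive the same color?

Ness and Gale conflict, so at least 2 colors are needed.
2 colors suffice: color 1 → {Gale, Farn}; color 2 → {Ness, Holt, Esk, Moor}. Each listed conflict is separated.

2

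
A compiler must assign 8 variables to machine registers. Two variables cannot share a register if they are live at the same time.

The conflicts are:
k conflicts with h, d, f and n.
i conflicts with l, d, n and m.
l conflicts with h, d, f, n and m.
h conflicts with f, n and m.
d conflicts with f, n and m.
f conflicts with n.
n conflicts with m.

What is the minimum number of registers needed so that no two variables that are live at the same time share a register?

5

i, l, d, n, m pairwise conflict, so at least 5 registers are needed.
5 registers suffice: k=3, i=5, l=3, h=2, d=2, f=4, n=1, m=4. Every pair that conflicts lands in different registers.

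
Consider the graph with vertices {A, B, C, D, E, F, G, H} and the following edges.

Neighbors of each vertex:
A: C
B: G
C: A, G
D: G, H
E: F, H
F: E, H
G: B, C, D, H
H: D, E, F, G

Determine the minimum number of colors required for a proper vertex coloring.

D, G, H are pairwise adjacent, so at least 3 colors are needed.
3 colors suffice: A=blue, B=red, C=red, D=green, E=green, F=blue, G=blue, H=red. Every edge joins two different colors.

3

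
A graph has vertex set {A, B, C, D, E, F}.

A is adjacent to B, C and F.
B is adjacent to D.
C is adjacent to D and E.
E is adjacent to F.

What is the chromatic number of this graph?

A and F are adjacent, so at least 2 colors are needed.
2 colors suffice: color red → {A, D, E}; color blue → {B, C, F}. Every edge joins two different colors.

2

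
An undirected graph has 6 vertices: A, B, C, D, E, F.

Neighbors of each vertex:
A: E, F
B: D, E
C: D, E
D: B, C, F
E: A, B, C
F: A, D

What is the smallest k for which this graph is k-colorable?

3

The cycle E-C-D-F-A-E has odd length 5, so it cannot be 2-colored; at least 3 colors are needed.
A valid assignment using 3 colors: A=green, B=blue, C=blue, D=red, E=red, F=blue. Every edge joins two different colors.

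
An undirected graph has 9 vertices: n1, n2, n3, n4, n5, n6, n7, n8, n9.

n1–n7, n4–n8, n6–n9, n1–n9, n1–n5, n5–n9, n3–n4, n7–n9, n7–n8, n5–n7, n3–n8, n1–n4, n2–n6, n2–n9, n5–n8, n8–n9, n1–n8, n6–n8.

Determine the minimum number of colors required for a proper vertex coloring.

n1, n5, n7, n8, n9 form a clique, so at least 5 colors are needed.
5 colors suffice: color 1 → {n2, n8}; color 2 → {n4, n9}; color 3 → {n1, n3, n6}; color 4 → {n7}; color 5 → {n5}. Every edge joins two different colors.

5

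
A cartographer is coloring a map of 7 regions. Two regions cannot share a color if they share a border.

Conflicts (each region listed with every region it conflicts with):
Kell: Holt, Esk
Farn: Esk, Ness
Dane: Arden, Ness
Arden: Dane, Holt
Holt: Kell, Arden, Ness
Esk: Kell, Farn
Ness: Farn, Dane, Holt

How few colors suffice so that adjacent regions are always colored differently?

The cycle Esk-Farn-Ness-Holt-Kell-Esk has odd length 5, so it cannot be 2-colored; at least 3 colors are needed.
3 colors suffice: color 1 → {Kell, Arden, Ness}; color 2 → {Farn, Dane, Holt}; color 3 → {Esk}. Every pair that conflicts lands in different colors.

3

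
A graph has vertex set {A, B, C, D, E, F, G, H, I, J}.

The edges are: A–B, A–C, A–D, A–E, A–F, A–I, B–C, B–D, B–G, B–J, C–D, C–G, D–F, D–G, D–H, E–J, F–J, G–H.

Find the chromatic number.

4

A, B, C, D are mutually adjacent (a clique of size 4), so at least 4 colors are needed.
4 colors suffice: color 1 → {A, G, J}; color 2 → {D, E, I}; color 3 → {B, F, H}; color 4 → {C}. Each edge has distinct colors on its endpoints.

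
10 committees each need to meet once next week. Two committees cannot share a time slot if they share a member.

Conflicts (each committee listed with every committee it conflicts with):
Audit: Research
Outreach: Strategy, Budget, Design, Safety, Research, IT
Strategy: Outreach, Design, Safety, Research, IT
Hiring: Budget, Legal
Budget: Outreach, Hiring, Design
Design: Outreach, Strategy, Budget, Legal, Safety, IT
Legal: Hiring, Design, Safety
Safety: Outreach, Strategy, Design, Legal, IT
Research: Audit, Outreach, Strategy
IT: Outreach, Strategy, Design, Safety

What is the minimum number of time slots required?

Outreach, Strategy, Design, Safety, IT pairwise conflict, so at least 5 time slots are needed.
5 time slots suffice: Audit=2, Outreach=2, Strategy=3, Hiring=1, Budget=3, Design=1, Legal=2, Safety=4, Research=1, IT=5. Each listed conflict is separated.

5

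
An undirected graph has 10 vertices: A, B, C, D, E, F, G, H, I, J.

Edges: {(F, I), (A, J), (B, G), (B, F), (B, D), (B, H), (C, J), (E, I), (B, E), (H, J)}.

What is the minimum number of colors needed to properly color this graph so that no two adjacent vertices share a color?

B and D are adjacent, so at least 2 colors are needed.
2 colors suffice: color 1 → {B, I, J}; color 2 → {A, C, D, E, F, G, H}. Each edge has distinct colors on its endpoints.

2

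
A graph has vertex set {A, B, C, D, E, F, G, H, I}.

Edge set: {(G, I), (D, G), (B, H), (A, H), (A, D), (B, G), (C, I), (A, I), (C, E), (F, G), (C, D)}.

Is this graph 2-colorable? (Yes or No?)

No

The cycle H-A-I-G-B-H has odd length 5, so it cannot be 2-colored; at least 3 colors are needed.
So 2 colors are not enough.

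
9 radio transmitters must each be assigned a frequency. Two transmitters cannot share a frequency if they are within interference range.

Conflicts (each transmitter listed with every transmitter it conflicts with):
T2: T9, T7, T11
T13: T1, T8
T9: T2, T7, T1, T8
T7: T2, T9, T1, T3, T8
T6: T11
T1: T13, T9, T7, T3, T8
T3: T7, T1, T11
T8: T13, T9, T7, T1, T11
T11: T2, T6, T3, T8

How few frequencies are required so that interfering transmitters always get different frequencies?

4

T9, T7, T1, T8 all conflict with each other, so at least 4 frequencies are needed.
4 frequencies suffice: frequency 1 → {T1, T11}; frequency 2 → {T2, T6, T3, T8}; frequency 3 → {T13, T7}; frequency 4 → {T9}. Every pair that conflicts lands in different frequencies.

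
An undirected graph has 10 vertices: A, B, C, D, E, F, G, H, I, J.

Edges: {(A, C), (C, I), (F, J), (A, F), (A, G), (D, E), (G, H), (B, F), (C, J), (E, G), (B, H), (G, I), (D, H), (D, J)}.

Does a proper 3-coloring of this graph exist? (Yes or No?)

Yes

The chromatic number is 3. The cycle G-A-F-B-H-G has odd length 5, so it cannot be 2-colored; at least 3 colors are needed.
3 colors suffice: A=2, B=3, C=1, D=1, E=2, F=1, G=1, H=2, I=2, J=2.
That is already a proper 3-coloring.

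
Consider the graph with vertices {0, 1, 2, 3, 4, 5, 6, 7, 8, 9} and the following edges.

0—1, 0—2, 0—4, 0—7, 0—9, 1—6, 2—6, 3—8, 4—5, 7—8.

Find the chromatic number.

2

7 and 8 are adjacent, so at least 2 colors are needed.
2 colors suffice: color a → {0, 5, 6, 8}; color b → {1, 2, 3, 4, 7, 9}. Each edge has distinct colors on its endpoints.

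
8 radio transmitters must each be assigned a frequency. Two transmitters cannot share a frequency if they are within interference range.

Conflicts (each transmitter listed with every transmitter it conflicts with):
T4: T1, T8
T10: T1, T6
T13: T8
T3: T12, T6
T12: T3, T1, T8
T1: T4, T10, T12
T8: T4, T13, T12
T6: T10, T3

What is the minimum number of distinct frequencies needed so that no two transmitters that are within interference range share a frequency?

3

The cycle T6-T3-T12-T1-T10-T6 has odd length 5, so it cannot be 2-colored; at least 3 frequencies are needed.
Using 3 frequencies: T4=2, T10=2, T13=2, T3=1, T12=2, T1=1, T8=1, T6=3. No two conflicting transmitters share a frequency.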